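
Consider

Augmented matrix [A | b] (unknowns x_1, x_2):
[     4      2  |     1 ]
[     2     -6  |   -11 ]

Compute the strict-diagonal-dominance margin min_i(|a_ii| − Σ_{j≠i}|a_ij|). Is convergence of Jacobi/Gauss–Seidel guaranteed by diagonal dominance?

2

row 1: |4| − (2) = 2
row 2: |-6| − (2) = 4
minimum over rows = 2 → strictly diagonally dominant (convergence guaranteed)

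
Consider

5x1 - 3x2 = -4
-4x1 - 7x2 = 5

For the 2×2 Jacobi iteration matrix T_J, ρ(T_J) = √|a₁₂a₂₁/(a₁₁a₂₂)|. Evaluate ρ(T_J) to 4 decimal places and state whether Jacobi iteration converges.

0.5855

a₁₂a₂₁/(a₁₁a₂₂) = (-3)·(-4) / ((5)·(-7)) = -0.342857
ρ = √|-0.342857| = √0.342857 = 0.5855
ρ < 1, so Jacobi converges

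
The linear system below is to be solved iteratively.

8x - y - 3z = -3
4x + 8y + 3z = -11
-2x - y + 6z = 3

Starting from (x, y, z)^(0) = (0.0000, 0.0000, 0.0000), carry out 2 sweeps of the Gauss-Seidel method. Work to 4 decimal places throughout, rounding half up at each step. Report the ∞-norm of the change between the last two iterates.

Iteration 1:
  x = (-3 - (-1)·0.0000 - (-3)·0.0000) / (8) = -0.3750
  y = (-11 - (4)·-0.3750 - (3)·0.0000) / (8) = -1.1875
  z = (3 - (-2)·-0.3750 - (-1)·-1.1875) / (6) = 0.1771
Iteration 2:
  x = (-3 - (-1)·-1.1875 - (-3)·0.1771) / (8) = -0.4570
  y = (-11 - (4)·-0.4570 - (3)·0.1771) / (8) = -1.2129
  z = (3 - (-2)·-0.4570 - (-1)·-1.2129) / (6) = 0.1455
Change: (-0.0820, -0.0254, -0.0316) → max |·| = 0.0820

0.0820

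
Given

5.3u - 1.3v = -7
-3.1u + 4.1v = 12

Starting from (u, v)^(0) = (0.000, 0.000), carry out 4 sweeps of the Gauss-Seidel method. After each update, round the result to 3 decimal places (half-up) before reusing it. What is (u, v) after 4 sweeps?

Iteration 1:
  u = (-7 - (-1.3)·0.000) / (5.3) = -1.321
  v = (12 - (-3.1)·-1.321) / (4.1) = 1.928
Iteration 2:
  u = (-7 - (-1.3)·1.928) / (5.3) = -0.848
  v = (12 - (-3.1)·-0.848) / (4.1) = 2.286
Iteration 3:
  u = (-7 - (-1.3)·2.286) / (5.3) = -0.760
  v = (12 - (-3.1)·-0.760) / (4.1) = 2.352
Iteration 4:
  u = (-7 - (-1.3)·2.352) / (5.3) = -0.744
  v = (12 - (-3.1)·-0.744) / (4.1) = 2.364

(-0.744, 2.364)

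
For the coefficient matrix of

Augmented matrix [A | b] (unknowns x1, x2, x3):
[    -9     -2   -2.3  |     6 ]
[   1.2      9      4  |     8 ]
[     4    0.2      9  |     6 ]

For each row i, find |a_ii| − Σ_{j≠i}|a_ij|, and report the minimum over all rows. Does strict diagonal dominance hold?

row 1: |-9| − (2+2.3) = 4.7
row 2: |9| − (1.2+4) = 3.8
row 3: |9| − (4+0.2) = 4.8
minimum over rows = 3.8 → strictly diagonally dominant (convergence guaranteed)

3.8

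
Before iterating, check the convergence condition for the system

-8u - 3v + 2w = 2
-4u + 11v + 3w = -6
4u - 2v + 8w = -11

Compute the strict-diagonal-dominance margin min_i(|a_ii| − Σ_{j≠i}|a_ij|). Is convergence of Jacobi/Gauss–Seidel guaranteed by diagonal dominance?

row 1: |-8| − (3+2) = 3
row 2: |11| − (4+3) = 4
row 3: |8| − (4+2) = 2
minimum over rows = 2 → strictly diagonally dominant (convergence guaranteed)

2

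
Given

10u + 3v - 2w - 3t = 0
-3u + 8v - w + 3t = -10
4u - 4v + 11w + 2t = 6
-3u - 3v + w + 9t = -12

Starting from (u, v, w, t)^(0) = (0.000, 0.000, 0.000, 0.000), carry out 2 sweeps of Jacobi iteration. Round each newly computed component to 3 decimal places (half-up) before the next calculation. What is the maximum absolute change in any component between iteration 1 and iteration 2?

Iteration 1:
  u = (0 - (3)·0.000 - (-2)·0.000 - (-3)·0.000) / (10) = 0.000
  v = (-10 - (-3)·0.000 - (-1)·0.000 - (3)·0.000) / (8) = -1.250
  w = (6 - (4)·0.000 - (-4)·0.000 - (2)·0.000) / (11) = 0.545
  t = (-12 - (-3)·0.000 - (-3)·0.000 - (1)·0.000) / (9) = -1.333
Iteration 2:
  u = (0 - (3)·-1.250 - (-2)·0.545 - (-3)·-1.333) / (10) = 0.084
  v = (-10 - (-3)·0.000 - (-1)·0.545 - (3)·-1.333) / (8) = -0.682
  w = (6 - (4)·0.000 - (-4)·-1.250 - (2)·-1.333) / (11) = 0.333
  t = (-12 - (-3)·0.000 - (-3)·-1.250 - (1)·0.545) / (9) = -1.811
Change: (0.084, 0.568, -0.212, -0.478) → max |·| = 0.568

0.568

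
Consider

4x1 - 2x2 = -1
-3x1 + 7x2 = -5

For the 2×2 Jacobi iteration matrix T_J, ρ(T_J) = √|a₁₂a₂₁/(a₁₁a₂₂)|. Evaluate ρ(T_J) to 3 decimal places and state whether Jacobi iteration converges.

a₁₂a₂₁/(a₁₁a₂₂) = (-2)·(-3) / ((4)·(7)) = 0.214286
ρ = √|0.214286| = √0.214286 = 0.463
ρ < 1, so Jacobi converges

0.463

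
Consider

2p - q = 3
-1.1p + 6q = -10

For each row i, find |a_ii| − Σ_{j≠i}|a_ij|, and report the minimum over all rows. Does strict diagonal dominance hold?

1

row 1: |2| − (1) = 1
row 2: |6| − (1.1) = 4.9
minimum over rows = 1 → strictly diagonally dominant (convergence guaranteed)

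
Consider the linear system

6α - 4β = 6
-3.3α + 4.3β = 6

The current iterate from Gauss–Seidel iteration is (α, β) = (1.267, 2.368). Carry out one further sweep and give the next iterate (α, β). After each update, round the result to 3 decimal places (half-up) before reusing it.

One sweep:
  α = (6 - (-4)·2.368) / (6) = 2.579
  β = (6 - (-3.3)·2.579) / (4.3) = 3.375

(2.579, 3.375)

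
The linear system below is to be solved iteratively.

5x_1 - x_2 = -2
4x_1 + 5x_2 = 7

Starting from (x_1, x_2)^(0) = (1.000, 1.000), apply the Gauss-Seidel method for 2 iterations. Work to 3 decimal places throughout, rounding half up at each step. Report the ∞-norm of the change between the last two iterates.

0.112

Iteration 1:
  x_1 = (-2 - (-1)·1.000) / (5) = -0.200
  x_2 = (7 - (4)·-0.200) / (5) = 1.560
Iteration 2:
  x_1 = (-2 - (-1)·1.560) / (5) = -0.088
  x_2 = (7 - (4)·-0.088) / (5) = 1.470
Change: (0.112, -0.090) → max |·| = 0.112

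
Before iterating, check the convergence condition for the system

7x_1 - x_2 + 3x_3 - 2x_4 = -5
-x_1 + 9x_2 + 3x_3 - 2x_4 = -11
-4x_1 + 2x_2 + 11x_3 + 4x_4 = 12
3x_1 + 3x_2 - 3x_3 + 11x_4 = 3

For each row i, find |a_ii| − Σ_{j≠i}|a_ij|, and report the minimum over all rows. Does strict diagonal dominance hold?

1

row 1: |7| − (1+3+2) = 1
row 2: |9| − (1+3+2) = 3
row 3: |11| − (4+2+4) = 1
row 4: |11| − (3+3+3) = 2
minimum over rows = 1 → strictly diagonally dominant (convergence guaranteed)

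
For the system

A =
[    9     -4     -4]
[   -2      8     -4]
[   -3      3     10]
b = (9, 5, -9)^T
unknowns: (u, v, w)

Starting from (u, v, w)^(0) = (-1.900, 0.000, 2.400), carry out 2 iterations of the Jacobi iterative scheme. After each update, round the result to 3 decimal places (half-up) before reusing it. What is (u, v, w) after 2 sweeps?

(0.947, 0.407, -0.685)

Iteration 1:
  u = (9 - (-4)·0.000 - (-4)·2.400) / (9) = 2.067
  v = (5 - (-2)·-1.900 - (-4)·2.400) / (8) = 1.350
  w = (-9 - (-3)·-1.900 - (3)·0.000) / (10) = -1.470
Iteration 2:
  u = (9 - (-4)·1.350 - (-4)·-1.470) / (9) = 0.947
  v = (5 - (-2)·2.067 - (-4)·-1.470) / (8) = 0.407
  w = (-9 - (-3)·2.067 - (3)·1.350) / (10) = -0.685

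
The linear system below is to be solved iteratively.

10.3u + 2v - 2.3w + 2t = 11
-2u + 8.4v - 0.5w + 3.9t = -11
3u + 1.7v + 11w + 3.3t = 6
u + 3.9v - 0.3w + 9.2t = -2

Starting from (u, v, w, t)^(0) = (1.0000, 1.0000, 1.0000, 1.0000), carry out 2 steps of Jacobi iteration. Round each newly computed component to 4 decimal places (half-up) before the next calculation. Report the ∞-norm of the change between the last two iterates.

Iteration 1:
  u = (11 - (2)·1.0000 - (-2.3)·1.0000 - (2)·1.0000) / (10.3) = 0.9029
  v = (-11 - (-2)·1.0000 - (-0.5)·1.0000 - (3.9)·1.0000) / (8.4) = -1.4762
  w = (6 - (3)·1.0000 - (1.7)·1.0000 - (3.3)·1.0000) / (11) = -0.1818
  t = (-2 - (1)·1.0000 - (3.9)·1.0000 - (-0.3)·1.0000) / (9.2) = -0.7174
Iteration 2:
  u = (11 - (2)·-1.4762 - (-2.3)·-0.1818 - (2)·-0.7174) / (10.3) = 1.4533
  v = (-11 - (-2)·0.9029 - (-0.5)·-0.1818 - (3.9)·-0.7174) / (8.4) = -0.7723
  w = (6 - (3)·0.9029 - (1.7)·-1.4762 - (3.3)·-0.7174) / (11) = 0.7426
  t = (-2 - (1)·0.9029 - (3.9)·-1.4762 - (-0.3)·-0.1818) / (9.2) = 0.3043
Change: (0.5504, 0.7039, 0.9244, 1.0217) → max |·| = 1.0217

1.0217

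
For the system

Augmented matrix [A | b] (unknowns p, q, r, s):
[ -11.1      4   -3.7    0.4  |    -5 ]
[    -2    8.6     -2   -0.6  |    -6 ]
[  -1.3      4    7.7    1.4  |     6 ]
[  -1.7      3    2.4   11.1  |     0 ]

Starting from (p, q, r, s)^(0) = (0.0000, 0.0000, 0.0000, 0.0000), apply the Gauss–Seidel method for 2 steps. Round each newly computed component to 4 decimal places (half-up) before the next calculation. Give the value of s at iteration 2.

Iteration 1:
  p = (-5 - (4)·0.0000 - (-3.7)·0.0000 - (0.4)·0.0000) / (-11.1) = 0.4505
  q = (-6 - (-2)·0.4505 - (-2)·0.0000 - (-0.6)·0.0000) / (8.6) = -0.5929
  r = (6 - (-1.3)·0.4505 - (4)·-0.5929 - (1.4)·0.0000) / (7.7) = 1.1633
  s = (0 - (-1.7)·0.4505 - (3)·-0.5929 - (2.4)·1.1633) / (11.1) = -0.0223
Iteration 2:
  p = (-5 - (4)·-0.5929 - (-3.7)·1.1633 - (0.4)·-0.0223) / (-11.1) = -0.1518
  q = (-6 - (-2)·-0.1518 - (-2)·1.1633 - (-0.6)·-0.0223) / (8.6) = -0.4640
  r = (6 - (-1.3)·-0.1518 - (4)·-0.4640 - (1.4)·-0.0223) / (7.7) = 0.9987
  s = (0 - (-1.7)·-0.1518 - (3)·-0.4640 - (2.4)·0.9987) / (11.1) = -0.1138

-0.1138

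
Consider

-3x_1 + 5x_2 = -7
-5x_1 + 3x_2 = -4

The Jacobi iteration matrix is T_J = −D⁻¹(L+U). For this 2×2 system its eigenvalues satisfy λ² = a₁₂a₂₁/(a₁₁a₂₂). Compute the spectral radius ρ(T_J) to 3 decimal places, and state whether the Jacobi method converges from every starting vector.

a₁₂a₂₁/(a₁₁a₂₂) = (5)·(-5) / ((-3)·(3)) = 2.777778
ρ = √|2.777778| = √2.777778 = 1.667
ρ > 1, so Jacobi diverges

1.667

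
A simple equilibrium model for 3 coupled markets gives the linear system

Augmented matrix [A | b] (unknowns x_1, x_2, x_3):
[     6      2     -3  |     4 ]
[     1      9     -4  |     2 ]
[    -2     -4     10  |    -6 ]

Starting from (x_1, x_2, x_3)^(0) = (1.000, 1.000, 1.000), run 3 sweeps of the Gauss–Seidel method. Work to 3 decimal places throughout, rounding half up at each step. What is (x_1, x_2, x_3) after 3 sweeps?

Iteration 1:
  x_1 = (4 - (2)·1.000 - (-3)·1.000) / (6) = 0.833
  x_2 = (2 - (1)·0.833 - (-4)·1.000) / (9) = 0.574
  x_3 = (-6 - (-2)·0.833 - (-4)·0.574) / (10) = -0.204
Iteration 2:
  x_1 = (4 - (2)·0.574 - (-3)·-0.204) / (6) = 0.373
  x_2 = (2 - (1)·0.373 - (-4)·-0.204) / (9) = 0.090
  x_3 = (-6 - (-2)·0.373 - (-4)·0.090) / (10) = -0.489
Iteration 3:
  x_1 = (4 - (2)·0.090 - (-3)·-0.489) / (6) = 0.392
  x_2 = (2 - (1)·0.392 - (-4)·-0.489) / (9) = -0.039
  x_3 = (-6 - (-2)·0.392 - (-4)·-0.039) / (10) = -0.537

(0.392, -0.039, -0.537)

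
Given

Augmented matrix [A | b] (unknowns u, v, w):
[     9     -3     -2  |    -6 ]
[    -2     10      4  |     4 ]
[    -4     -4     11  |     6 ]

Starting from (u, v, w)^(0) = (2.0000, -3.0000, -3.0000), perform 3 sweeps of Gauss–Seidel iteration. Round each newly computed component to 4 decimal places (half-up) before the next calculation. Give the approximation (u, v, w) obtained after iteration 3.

Iteration 1:
  u = (-6 - (-3)·-3.0000 - (-2)·-3.0000) / (9) = -2.3333
  v = (4 - (-2)·-2.3333 - (4)·-3.0000) / (10) = 1.1333
  w = (6 - (-4)·-2.3333 - (-4)·1.1333) / (11) = 0.1091
Iteration 2:
  u = (-6 - (-3)·1.1333 - (-2)·0.1091) / (9) = -0.2647
  v = (4 - (-2)·-0.2647 - (4)·0.1091) / (10) = 0.3034
  w = (6 - (-4)·-0.2647 - (-4)·0.3034) / (11) = 0.5595
Iteration 3:
  u = (-6 - (-3)·0.3034 - (-2)·0.5595) / (9) = -0.4412
  v = (4 - (-2)·-0.4412 - (4)·0.5595) / (10) = 0.0880
  w = (6 - (-4)·-0.4412 - (-4)·0.0880) / (11) = 0.4170

(-0.4412, 0.0880, 0.4170)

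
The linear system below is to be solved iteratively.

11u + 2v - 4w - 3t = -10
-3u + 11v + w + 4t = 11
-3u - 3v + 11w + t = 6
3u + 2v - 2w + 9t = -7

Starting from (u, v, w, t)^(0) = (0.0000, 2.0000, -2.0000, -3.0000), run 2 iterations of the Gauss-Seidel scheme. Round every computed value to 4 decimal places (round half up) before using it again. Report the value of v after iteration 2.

Iteration 1:
  u = (-10 - (2)·2.0000 - (-4)·-2.0000 - (-3)·-3.0000) / (11) = -2.8182
  v = (11 - (-3)·-2.8182 - (1)·-2.0000 - (4)·-3.0000) / (11) = 1.5041
  w = (6 - (-3)·-2.8182 - (-3)·1.5041 - (1)·-3.0000) / (11) = 0.4598
  t = (-7 - (3)·-2.8182 - (2)·1.5041 - (-2)·0.4598) / (9) = -0.0704
Iteration 2:
  u = (-10 - (2)·1.5041 - (-4)·0.4598 - (-3)·-0.0704) / (11) = -1.0346
  v = (11 - (-3)·-1.0346 - (1)·0.4598 - (4)·-0.0704) / (11) = 0.7016
  w = (6 - (-3)·-1.0346 - (-3)·0.7016 - (1)·-0.0704) / (11) = 0.4610
  t = (-7 - (3)·-1.0346 - (2)·0.7016 - (-2)·0.4610) / (9) = -0.4864

0.7016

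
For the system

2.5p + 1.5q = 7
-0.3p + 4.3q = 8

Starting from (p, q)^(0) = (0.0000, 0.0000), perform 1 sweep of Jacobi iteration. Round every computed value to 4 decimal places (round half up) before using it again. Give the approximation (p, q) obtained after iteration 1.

Iteration 1:
  p = (7 - (1.5)·0.0000) / (2.5) = 2.8000
  q = (8 - (-0.3)·0.0000) / (4.3) = 1.8605

(2.8000, 1.8605)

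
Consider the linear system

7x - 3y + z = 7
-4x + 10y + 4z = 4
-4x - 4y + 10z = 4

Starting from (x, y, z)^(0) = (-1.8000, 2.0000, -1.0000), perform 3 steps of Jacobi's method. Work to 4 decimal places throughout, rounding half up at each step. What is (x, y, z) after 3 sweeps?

(1.2560, 0.2935, 1.1895)

Iteration 1:
  x = (7 - (-3)·2.0000 - (1)·-1.0000) / (7) = 2.0000
  y = (4 - (-4)·-1.8000 - (4)·-1.0000) / (10) = 0.0800
  z = (4 - (-4)·-1.8000 - (-4)·2.0000) / (10) = 0.4800
Iteration 2:
  x = (7 - (-3)·0.0800 - (1)·0.4800) / (7) = 0.9657
  y = (4 - (-4)·2.0000 - (4)·0.4800) / (10) = 1.0080
  z = (4 - (-4)·2.0000 - (-4)·0.0800) / (10) = 1.2320
Iteration 3:
  x = (7 - (-3)·1.0080 - (1)·1.2320) / (7) = 1.2560
  y = (4 - (-4)·0.9657 - (4)·1.2320) / (10) = 0.2935
  z = (4 - (-4)·0.9657 - (-4)·1.0080) / (10) = 1.1895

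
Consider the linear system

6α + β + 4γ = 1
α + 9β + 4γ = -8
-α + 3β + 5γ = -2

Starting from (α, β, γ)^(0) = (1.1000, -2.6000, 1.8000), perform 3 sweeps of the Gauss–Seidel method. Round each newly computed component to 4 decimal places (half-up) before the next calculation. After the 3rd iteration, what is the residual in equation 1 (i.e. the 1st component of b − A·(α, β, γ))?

0.0795

Iteration 1:
  α = (1 - (1)·-2.6000 - (4)·1.8000) / (6) = -0.6000
  β = (-8 - (1)·-0.6000 - (4)·1.8000) / (9) = -1.6222
  γ = (-2 - (-1)·-0.6000 - (3)·-1.6222) / (5) = 0.4533
Iteration 2:
  α = (1 - (1)·-1.6222 - (4)·0.4533) / (6) = 0.1348
  β = (-8 - (1)·0.1348 - (4)·0.4533) / (9) = -1.1053
  γ = (-2 - (-1)·0.1348 - (3)·-1.1053) / (5) = 0.2901
Iteration 3:
  α = (1 - (1)·-1.1053 - (4)·0.2901) / (6) = 0.1575
  β = (-8 - (1)·0.1575 - (4)·0.2901) / (9) = -1.0353
  γ = (-2 - (-1)·0.1575 - (3)·-1.0353) / (5) = 0.2527
Residual b − A·x = (0.0795, 0.1494, -0.0001)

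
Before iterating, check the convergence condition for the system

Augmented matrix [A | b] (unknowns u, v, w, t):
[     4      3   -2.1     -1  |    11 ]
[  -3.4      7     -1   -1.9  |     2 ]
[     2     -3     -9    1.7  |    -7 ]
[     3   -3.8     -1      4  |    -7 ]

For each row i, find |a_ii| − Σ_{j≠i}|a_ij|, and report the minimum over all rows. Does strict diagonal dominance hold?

row 1: |4| − (3+2.1+1) = -2.1
row 2: |7| − (3.4+1+1.9) = 0.7
row 3: |-9| − (2+3+1.7) = 2.3
row 4: |4| − (3+3.8+1) = -3.8
minimum over rows = -3.8 → not strictly diagonally dominant

-3.8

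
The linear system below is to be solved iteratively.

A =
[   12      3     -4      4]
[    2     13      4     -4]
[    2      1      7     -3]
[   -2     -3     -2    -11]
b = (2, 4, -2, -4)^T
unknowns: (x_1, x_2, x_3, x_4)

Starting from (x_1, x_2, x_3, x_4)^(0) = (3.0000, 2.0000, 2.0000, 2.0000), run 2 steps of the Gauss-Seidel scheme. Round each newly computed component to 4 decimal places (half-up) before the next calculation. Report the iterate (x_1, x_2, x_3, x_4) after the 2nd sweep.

Iteration 1:
  x_1 = (2 - (3)·2.0000 - (-4)·2.0000 - (4)·2.0000) / (12) = -0.3333
  x_2 = (4 - (2)·-0.3333 - (4)·2.0000 - (-4)·2.0000) / (13) = 0.3590
  x_3 = (-2 - (2)·-0.3333 - (1)·0.3590 - (-3)·2.0000) / (7) = 0.6154
  x_4 = (-4 - (-2)·-0.3333 - (-3)·0.3590 - (-2)·0.6154) / (-11) = 0.2144
Iteration 2:
  x_1 = (2 - (3)·0.3590 - (-4)·0.6154 - (4)·0.2144) / (12) = 0.2106
  x_2 = (4 - (2)·0.2106 - (4)·0.6154 - (-4)·0.2144) / (13) = 0.1519
  x_3 = (-2 - (2)·0.2106 - (1)·0.1519 - (-3)·0.2144) / (7) = -0.2757
  x_4 = (-4 - (-2)·0.2106 - (-3)·0.1519 - (-2)·-0.2757) / (-11) = 0.3340

(0.2106, 0.1519, -0.2757, 0.3340)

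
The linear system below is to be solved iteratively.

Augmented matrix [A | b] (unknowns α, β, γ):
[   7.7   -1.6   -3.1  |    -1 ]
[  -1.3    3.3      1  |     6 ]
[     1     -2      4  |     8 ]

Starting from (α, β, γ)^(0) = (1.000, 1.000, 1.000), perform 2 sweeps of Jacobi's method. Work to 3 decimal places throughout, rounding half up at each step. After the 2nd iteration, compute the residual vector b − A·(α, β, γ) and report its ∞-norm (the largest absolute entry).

Iteration 1:
  α = (-1 - (-1.6)·1.000 - (-3.1)·1.000) / (7.7) = 0.481
  β = (6 - (-1.3)·1.000 - (1)·1.000) / (3.3) = 1.909
  γ = (8 - (1)·1.000 - (-2)·1.000) / (4) = 2.250
Iteration 2:
  α = (-1 - (-1.6)·1.909 - (-3.1)·2.250) / (7.7) = 1.173
  β = (6 - (-1.3)·0.481 - (1)·2.250) / (3.3) = 1.326
  γ = (8 - (1)·0.481 - (-2)·1.909) / (4) = 2.834
Residual b − A·x = (0.875, 0.315, -1.857); ∞-norm = 1.857

1.857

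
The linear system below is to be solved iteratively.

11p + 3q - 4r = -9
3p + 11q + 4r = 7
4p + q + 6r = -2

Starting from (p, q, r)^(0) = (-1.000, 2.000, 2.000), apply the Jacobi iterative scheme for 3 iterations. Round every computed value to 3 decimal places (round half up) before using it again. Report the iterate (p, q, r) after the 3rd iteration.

(-1.017, 0.851, 0.110)

Iteration 1:
  p = (-9 - (3)·2.000 - (-4)·2.000) / (11) = -0.636
  q = (7 - (3)·-1.000 - (4)·2.000) / (11) = 0.182
  r = (-2 - (4)·-1.000 - (1)·2.000) / (6) = 0.000
Iteration 2:
  p = (-9 - (3)·0.182 - (-4)·0.000) / (11) = -0.868
  q = (7 - (3)·-0.636 - (4)·0.000) / (11) = 0.810
  r = (-2 - (4)·-0.636 - (1)·0.182) / (6) = 0.060
Iteration 3:
  p = (-9 - (3)·0.810 - (-4)·0.060) / (11) = -1.017
  q = (7 - (3)·-0.868 - (4)·0.060) / (11) = 0.851
  r = (-2 - (4)·-0.868 - (1)·0.810) / (6) = 0.110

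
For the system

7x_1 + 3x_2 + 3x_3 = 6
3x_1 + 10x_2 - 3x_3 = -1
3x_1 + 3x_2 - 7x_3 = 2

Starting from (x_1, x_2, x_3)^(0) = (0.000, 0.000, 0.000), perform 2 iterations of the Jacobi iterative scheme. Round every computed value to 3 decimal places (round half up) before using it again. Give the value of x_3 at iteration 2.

0.039

Iteration 1:
  x_1 = (6 - (3)·0.000 - (3)·0.000) / (7) = 0.857
  x_2 = (-1 - (3)·0.000 - (-3)·0.000) / (10) = -0.100
  x_3 = (2 - (3)·0.000 - (3)·0.000) / (-7) = -0.286
Iteration 2:
  x_1 = (6 - (3)·-0.100 - (3)·-0.286) / (7) = 1.023
  x_2 = (-1 - (3)·0.857 - (-3)·-0.286) / (10) = -0.443
  x_3 = (2 - (3)·0.857 - (3)·-0.100) / (-7) = 0.039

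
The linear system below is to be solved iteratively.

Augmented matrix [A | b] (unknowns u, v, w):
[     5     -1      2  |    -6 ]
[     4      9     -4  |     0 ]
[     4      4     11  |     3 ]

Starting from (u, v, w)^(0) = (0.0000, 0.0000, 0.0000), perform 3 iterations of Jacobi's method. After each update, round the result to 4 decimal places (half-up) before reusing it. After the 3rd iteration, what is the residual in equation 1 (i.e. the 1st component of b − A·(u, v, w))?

Iteration 1:
  u = (-6 - (-1)·0.0000 - (2)·0.0000) / (5) = -1.2000
  v = (0 - (4)·0.0000 - (-4)·0.0000) / (9) = 0.0000
  w = (3 - (4)·0.0000 - (4)·0.0000) / (11) = 0.2727
Iteration 2:
  u = (-6 - (-1)·0.0000 - (2)·0.2727) / (5) = -1.3091
  v = (0 - (4)·-1.2000 - (-4)·0.2727) / (9) = 0.6545
  w = (3 - (4)·-1.2000 - (4)·0.0000) / (11) = 0.7091
Iteration 3:
  u = (-6 - (-1)·0.6545 - (2)·0.7091) / (5) = -1.3527
  v = (0 - (4)·-1.3091 - (-4)·0.7091) / (9) = 0.8970
  w = (3 - (4)·-1.3091 - (4)·0.6545) / (11) = 0.5108
Residual b − A·x = (0.6389, -0.6190, -0.7960)

0.6389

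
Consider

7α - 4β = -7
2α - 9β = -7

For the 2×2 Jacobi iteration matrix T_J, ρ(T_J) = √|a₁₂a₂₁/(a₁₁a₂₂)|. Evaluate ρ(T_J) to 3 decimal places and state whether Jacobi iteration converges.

0.356

a₁₂a₂₁/(a₁₁a₂₂) = (-4)·(2) / ((7)·(-9)) = 0.126984
ρ = √|0.126984| = √0.126984 = 0.356
ρ < 1, so Jacobi converges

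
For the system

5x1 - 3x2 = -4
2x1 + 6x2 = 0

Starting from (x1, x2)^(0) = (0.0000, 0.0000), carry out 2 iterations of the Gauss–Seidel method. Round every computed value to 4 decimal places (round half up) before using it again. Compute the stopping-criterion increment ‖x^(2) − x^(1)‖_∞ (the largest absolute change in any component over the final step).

Iteration 1:
  x1 = (-4 - (-3)·0.0000) / (5) = -0.8000
  x2 = (0 - (2)·-0.8000) / (6) = 0.2667
Iteration 2:
  x1 = (-4 - (-3)·0.2667) / (5) = -0.6400
  x2 = (0 - (2)·-0.6400) / (6) = 0.2133
Change: (0.1600, -0.0534) → max |·| = 0.1600

0.1600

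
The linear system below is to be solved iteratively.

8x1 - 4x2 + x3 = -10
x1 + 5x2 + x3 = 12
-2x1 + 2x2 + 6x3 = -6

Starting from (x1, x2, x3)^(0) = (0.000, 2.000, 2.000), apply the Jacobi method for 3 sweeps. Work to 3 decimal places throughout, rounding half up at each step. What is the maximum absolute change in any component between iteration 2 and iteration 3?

Iteration 1:
  x1 = (-10 - (-4)·2.000 - (1)·2.000) / (8) = -0.500
  x2 = (12 - (1)·0.000 - (1)·2.000) / (5) = 2.000
  x3 = (-6 - (-2)·0.000 - (2)·2.000) / (6) = -1.667
Iteration 2:
  x1 = (-10 - (-4)·2.000 - (1)·-1.667) / (8) = -0.042
  x2 = (12 - (1)·-0.500 - (1)·-1.667) / (5) = 2.833
  x3 = (-6 - (-2)·-0.500 - (2)·2.000) / (6) = -1.833
Iteration 3:
  x1 = (-10 - (-4)·2.833 - (1)·-1.833) / (8) = 0.396
  x2 = (12 - (1)·-0.042 - (1)·-1.833) / (5) = 2.775
  x3 = (-6 - (-2)·-0.042 - (2)·2.833) / (6) = -1.958
Change: (0.438, -0.058, -0.125) → max |·| = 0.438

0.438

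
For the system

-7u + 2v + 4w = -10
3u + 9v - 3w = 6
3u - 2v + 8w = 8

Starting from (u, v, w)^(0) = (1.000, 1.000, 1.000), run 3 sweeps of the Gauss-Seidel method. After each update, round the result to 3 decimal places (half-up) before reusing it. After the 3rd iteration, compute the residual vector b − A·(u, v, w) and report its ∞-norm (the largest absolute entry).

0.111

Iteration 1:
  u = (-10 - (2)·1.000 - (4)·1.000) / (-7) = 2.286
  v = (6 - (3)·2.286 - (-3)·1.000) / (9) = 0.238
  w = (8 - (3)·2.286 - (-2)·0.238) / (8) = 0.202
Iteration 2:
  u = (-10 - (2)·0.238 - (4)·0.202) / (-7) = 1.612
  v = (6 - (3)·1.612 - (-3)·0.202) / (9) = 0.197
  w = (8 - (3)·1.612 - (-2)·0.197) / (8) = 0.445
Iteration 3:
  u = (-10 - (2)·0.197 - (4)·0.445) / (-7) = 1.739
  v = (6 - (3)·1.739 - (-3)·0.445) / (9) = 0.235
  w = (8 - (3)·1.739 - (-2)·0.235) / (8) = 0.407
Residual b − A·x = (0.075, -0.111, -0.003); ∞-norm = 0.111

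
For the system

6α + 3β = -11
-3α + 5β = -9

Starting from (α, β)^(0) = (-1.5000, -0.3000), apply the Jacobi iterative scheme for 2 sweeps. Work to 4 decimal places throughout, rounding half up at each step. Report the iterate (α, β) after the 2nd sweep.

(-0.4833, -2.8100)

Iteration 1:
  α = (-11 - (3)·-0.3000) / (6) = -1.6833
  β = (-9 - (-3)·-1.5000) / (5) = -2.7000
Iteration 2:
  α = (-11 - (3)·-2.7000) / (6) = -0.4833
  β = (-9 - (-3)·-1.6833) / (5) = -2.8100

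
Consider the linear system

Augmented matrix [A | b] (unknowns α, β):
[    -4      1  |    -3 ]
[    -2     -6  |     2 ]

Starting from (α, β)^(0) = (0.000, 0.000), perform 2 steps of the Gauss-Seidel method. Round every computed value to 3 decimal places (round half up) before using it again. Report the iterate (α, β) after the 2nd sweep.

(0.604, -0.535)

Iteration 1:
  α = (-3 - (1)·0.000) / (-4) = 0.750
  β = (2 - (-2)·0.750) / (-6) = -0.583
Iteration 2:
  α = (-3 - (1)·-0.583) / (-4) = 0.604
  β = (2 - (-2)·0.604) / (-6) = -0.535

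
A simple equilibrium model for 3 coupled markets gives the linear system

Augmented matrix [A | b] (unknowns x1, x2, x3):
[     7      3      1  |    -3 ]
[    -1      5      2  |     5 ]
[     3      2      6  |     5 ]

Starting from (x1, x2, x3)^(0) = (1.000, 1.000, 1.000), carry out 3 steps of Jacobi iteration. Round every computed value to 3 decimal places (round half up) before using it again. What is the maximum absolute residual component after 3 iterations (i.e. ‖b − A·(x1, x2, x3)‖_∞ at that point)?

1.259

Iteration 1:
  x1 = (-3 - (3)·1.000 - (1)·1.000) / (7) = -1.000
  x2 = (5 - (-1)·1.000 - (2)·1.000) / (5) = 0.800
  x3 = (5 - (3)·1.000 - (2)·1.000) / (6) = 0.000
Iteration 2:
  x1 = (-3 - (3)·0.800 - (1)·0.000) / (7) = -0.771
  x2 = (5 - (-1)·-1.000 - (2)·0.000) / (5) = 0.800
  x3 = (5 - (3)·-1.000 - (2)·0.800) / (6) = 1.067
Iteration 3:
  x1 = (-3 - (3)·0.800 - (1)·1.067) / (7) = -0.924
  x2 = (5 - (-1)·-0.771 - (2)·1.067) / (5) = 0.419
  x3 = (5 - (3)·-0.771 - (2)·0.800) / (6) = 0.952
Residual b − A·x = (1.259, 0.077, 1.222); ∞-norm = 1.259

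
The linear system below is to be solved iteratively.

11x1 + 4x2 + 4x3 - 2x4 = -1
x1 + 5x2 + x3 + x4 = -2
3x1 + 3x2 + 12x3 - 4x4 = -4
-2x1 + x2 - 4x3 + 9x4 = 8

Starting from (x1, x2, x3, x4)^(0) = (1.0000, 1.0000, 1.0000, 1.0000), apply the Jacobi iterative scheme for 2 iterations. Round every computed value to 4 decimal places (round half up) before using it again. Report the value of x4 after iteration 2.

Iteration 1:
  x1 = (-1 - (4)·1.0000 - (4)·1.0000 - (-2)·1.0000) / (11) = -0.6364
  x2 = (-2 - (1)·1.0000 - (1)·1.0000 - (1)·1.0000) / (5) = -1.0000
  x3 = (-4 - (3)·1.0000 - (3)·1.0000 - (-4)·1.0000) / (12) = -0.5000
  x4 = (8 - (-2)·1.0000 - (1)·1.0000 - (-4)·1.0000) / (9) = 1.4444
Iteration 2:
  x1 = (-1 - (4)·-1.0000 - (4)·-0.5000 - (-2)·1.4444) / (11) = 0.7172
  x2 = (-2 - (1)·-0.6364 - (1)·-0.5000 - (1)·1.4444) / (5) = -0.4616
  x3 = (-4 - (3)·-0.6364 - (3)·-1.0000 - (-4)·1.4444) / (12) = 0.5572
  x4 = (8 - (-2)·-0.6364 - (1)·-1.0000 - (-4)·-0.5000) / (9) = 0.6364

0.6364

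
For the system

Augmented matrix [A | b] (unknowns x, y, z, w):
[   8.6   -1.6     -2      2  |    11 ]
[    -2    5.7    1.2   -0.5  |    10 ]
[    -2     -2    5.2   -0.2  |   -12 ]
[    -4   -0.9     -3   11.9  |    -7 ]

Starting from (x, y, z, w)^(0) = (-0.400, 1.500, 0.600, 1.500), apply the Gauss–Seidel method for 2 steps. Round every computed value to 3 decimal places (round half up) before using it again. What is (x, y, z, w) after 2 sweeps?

Iteration 1:
  x = (11 - (-1.6)·1.500 - (-2)·0.600 - (2)·1.500) / (8.6) = 1.349
  y = (10 - (-2)·1.349 - (1.2)·0.600 - (-0.5)·1.500) / (5.7) = 2.233
  z = (-12 - (-2)·1.349 - (-2)·2.233 - (-0.2)·1.500) / (5.2) = -0.872
  w = (-7 - (-4)·1.349 - (-0.9)·2.233 - (-3)·-0.872) / (11.9) = -0.186
Iteration 2:
  x = (11 - (-1.6)·2.233 - (-2)·-0.872 - (2)·-0.186) / (8.6) = 1.535
  y = (10 - (-2)·1.535 - (1.2)·-0.872 - (-0.5)·-0.186) / (5.7) = 2.460
  z = (-12 - (-2)·1.535 - (-2)·2.460 - (-0.2)·-0.186) / (5.2) = -0.778
  w = (-7 - (-4)·1.535 - (-0.9)·2.460 - (-3)·-0.778) / (11.9) = -0.082

(1.535, 2.460, -0.778, -0.082)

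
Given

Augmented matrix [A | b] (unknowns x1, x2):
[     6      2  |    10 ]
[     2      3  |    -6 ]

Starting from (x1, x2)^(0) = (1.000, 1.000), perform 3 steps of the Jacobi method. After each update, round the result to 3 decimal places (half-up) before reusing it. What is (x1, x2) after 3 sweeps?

Iteration 1:
  x1 = (10 - (2)·1.000) / (6) = 1.333
  x2 = (-6 - (2)·1.000) / (3) = -2.667
Iteration 2:
  x1 = (10 - (2)·-2.667) / (6) = 2.556
  x2 = (-6 - (2)·1.333) / (3) = -2.889
Iteration 3:
  x1 = (10 - (2)·-2.889) / (6) = 2.630
  x2 = (-6 - (2)·2.556) / (3) = -3.704

(2.630, -3.704)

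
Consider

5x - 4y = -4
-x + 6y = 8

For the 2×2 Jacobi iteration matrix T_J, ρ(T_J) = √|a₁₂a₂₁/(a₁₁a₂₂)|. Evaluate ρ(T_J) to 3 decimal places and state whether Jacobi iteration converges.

a₁₂a₂₁/(a₁₁a₂₂) = (-4)·(-1) / ((5)·(6)) = 0.133333
ρ = √|0.133333| = √0.133333 = 0.365
ρ < 1, so Jacobi converges

0.365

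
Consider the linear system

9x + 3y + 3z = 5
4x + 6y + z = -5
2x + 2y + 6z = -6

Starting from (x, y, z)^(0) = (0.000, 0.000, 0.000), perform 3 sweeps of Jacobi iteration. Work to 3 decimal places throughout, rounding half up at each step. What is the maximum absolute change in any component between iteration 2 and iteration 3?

0.423

Iteration 1:
  x = (5 - (3)·0.000 - (3)·0.000) / (9) = 0.556
  y = (-5 - (4)·0.000 - (1)·0.000) / (6) = -0.833
  z = (-6 - (2)·0.000 - (2)·0.000) / (6) = -1.000
Iteration 2:
  x = (5 - (3)·-0.833 - (3)·-1.000) / (9) = 1.167
  y = (-5 - (4)·0.556 - (1)·-1.000) / (6) = -1.037
  z = (-6 - (2)·0.556 - (2)·-0.833) / (6) = -0.908
Iteration 3:
  x = (5 - (3)·-1.037 - (3)·-0.908) / (9) = 1.204
  y = (-5 - (4)·1.167 - (1)·-0.908) / (6) = -1.460
  z = (-6 - (2)·1.167 - (2)·-1.037) / (6) = -1.043
Change: (0.037, -0.423, -0.135) → max |·| = 0.423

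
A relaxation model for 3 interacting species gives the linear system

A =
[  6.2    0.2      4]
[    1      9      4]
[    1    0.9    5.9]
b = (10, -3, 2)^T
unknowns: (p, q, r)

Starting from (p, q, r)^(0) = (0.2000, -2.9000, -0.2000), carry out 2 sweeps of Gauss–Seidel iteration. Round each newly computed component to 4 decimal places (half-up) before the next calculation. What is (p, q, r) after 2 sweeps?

Iteration 1:
  p = (10 - (0.2)·-2.9000 - (4)·-0.2000) / (6.2) = 1.8355
  q = (-3 - (1)·1.8355 - (4)·-0.2000) / (9) = -0.4484
  r = (2 - (1)·1.8355 - (0.9)·-0.4484) / (5.9) = 0.0963
Iteration 2:
  p = (10 - (0.2)·-0.4484 - (4)·0.0963) / (6.2) = 1.5652
  q = (-3 - (1)·1.5652 - (4)·0.0963) / (9) = -0.5500
  r = (2 - (1)·1.5652 - (0.9)·-0.5500) / (5.9) = 0.1576

(1.5652, -0.5500, 0.1576)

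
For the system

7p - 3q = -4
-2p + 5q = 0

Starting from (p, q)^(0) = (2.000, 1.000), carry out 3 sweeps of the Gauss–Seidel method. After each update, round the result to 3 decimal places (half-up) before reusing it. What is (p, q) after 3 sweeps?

(-0.673, -0.269)

Iteration 1:
  p = (-4 - (-3)·1.000) / (7) = -0.143
  q = (0 - (-2)·-0.143) / (5) = -0.057
Iteration 2:
  p = (-4 - (-3)·-0.057) / (7) = -0.596
  q = (0 - (-2)·-0.596) / (5) = -0.238
Iteration 3:
  p = (-4 - (-3)·-0.238) / (7) = -0.673
  q = (0 - (-2)·-0.673) / (5) = -0.269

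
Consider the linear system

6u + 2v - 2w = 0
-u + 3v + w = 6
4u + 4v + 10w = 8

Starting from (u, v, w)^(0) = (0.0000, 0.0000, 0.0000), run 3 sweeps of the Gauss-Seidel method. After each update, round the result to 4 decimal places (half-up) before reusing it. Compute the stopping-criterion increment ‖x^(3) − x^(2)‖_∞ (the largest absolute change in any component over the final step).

0.1926

Iteration 1:
  u = (0 - (2)·0.0000 - (-2)·0.0000) / (6) = 0.0000
  v = (6 - (-1)·0.0000 - (1)·0.0000) / (3) = 2.0000
  w = (8 - (4)·0.0000 - (4)·2.0000) / (10) = 0.0000
Iteration 2:
  u = (0 - (2)·2.0000 - (-2)·0.0000) / (6) = -0.6667
  v = (6 - (-1)·-0.6667 - (1)·0.0000) / (3) = 1.7778
  w = (8 - (4)·-0.6667 - (4)·1.7778) / (10) = 0.3556
Iteration 3:
  u = (0 - (2)·1.7778 - (-2)·0.3556) / (6) = -0.4741
  v = (6 - (-1)·-0.4741 - (1)·0.3556) / (3) = 1.7234
  w = (8 - (4)·-0.4741 - (4)·1.7234) / (10) = 0.3003
Change: (0.1926, -0.0544, -0.0553) → max |·| = 0.1926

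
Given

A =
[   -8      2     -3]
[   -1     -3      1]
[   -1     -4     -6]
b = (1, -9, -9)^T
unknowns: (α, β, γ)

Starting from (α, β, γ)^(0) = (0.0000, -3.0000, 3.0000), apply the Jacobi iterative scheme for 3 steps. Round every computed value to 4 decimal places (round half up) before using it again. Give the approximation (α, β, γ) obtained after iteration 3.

(1.3958, 2.8681, -1.6493)

Iteration 1:
  α = (1 - (2)·-3.0000 - (-3)·3.0000) / (-8) = -2.0000
  β = (-9 - (-1)·0.0000 - (1)·3.0000) / (-3) = 4.0000
  γ = (-9 - (-1)·0.0000 - (-4)·-3.0000) / (-6) = 3.5000
Iteration 2:
  α = (1 - (2)·4.0000 - (-3)·3.5000) / (-8) = -0.4375
  β = (-9 - (-1)·-2.0000 - (1)·3.5000) / (-3) = 4.8333
  γ = (-9 - (-1)·-2.0000 - (-4)·4.0000) / (-6) = -0.8333
Iteration 3:
  α = (1 - (2)·4.8333 - (-3)·-0.8333) / (-8) = 1.3958
  β = (-9 - (-1)·-0.4375 - (1)·-0.8333) / (-3) = 2.8681
  γ = (-9 - (-1)·-0.4375 - (-4)·4.8333) / (-6) = -1.6493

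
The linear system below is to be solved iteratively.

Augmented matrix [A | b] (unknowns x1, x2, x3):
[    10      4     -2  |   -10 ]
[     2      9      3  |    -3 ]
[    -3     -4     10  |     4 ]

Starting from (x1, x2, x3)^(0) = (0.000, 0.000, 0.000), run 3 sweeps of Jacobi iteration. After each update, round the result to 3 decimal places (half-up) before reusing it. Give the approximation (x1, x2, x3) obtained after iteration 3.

Iteration 1:
  x1 = (-10 - (4)·0.000 - (-2)·0.000) / (10) = -1.000
  x2 = (-3 - (2)·0.000 - (3)·0.000) / (9) = -0.333
  x3 = (4 - (-3)·0.000 - (-4)·0.000) / (10) = 0.400
Iteration 2:
  x1 = (-10 - (4)·-0.333 - (-2)·0.400) / (10) = -0.787
  x2 = (-3 - (2)·-1.000 - (3)·0.400) / (9) = -0.244
  x3 = (4 - (-3)·-1.000 - (-4)·-0.333) / (10) = -0.033
Iteration 3:
  x1 = (-10 - (4)·-0.244 - (-2)·-0.033) / (10) = -0.909
  x2 = (-3 - (2)·-0.787 - (3)·-0.033) / (9) = -0.147
  x3 = (4 - (-3)·-0.787 - (-4)·-0.244) / (10) = 0.066

(-0.909, -0.147, 0.066)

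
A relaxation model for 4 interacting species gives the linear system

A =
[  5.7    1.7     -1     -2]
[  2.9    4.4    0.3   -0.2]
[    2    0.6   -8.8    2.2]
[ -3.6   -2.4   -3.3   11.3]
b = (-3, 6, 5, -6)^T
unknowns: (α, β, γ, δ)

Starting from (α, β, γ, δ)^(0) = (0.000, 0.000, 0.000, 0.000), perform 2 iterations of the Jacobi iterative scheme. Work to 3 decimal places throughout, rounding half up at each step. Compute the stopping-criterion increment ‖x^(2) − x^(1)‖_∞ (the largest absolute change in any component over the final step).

0.693

Iteration 1:
  α = (-3 - (1.7)·0.000 - (-1)·0.000 - (-2)·0.000) / (5.7) = -0.526
  β = (6 - (2.9)·0.000 - (0.3)·0.000 - (-0.2)·0.000) / (4.4) = 1.364
  γ = (5 - (2)·0.000 - (0.6)·0.000 - (2.2)·0.000) / (-8.8) = -0.568
  δ = (-6 - (-3.6)·0.000 - (-2.4)·0.000 - (-3.3)·0.000) / (11.3) = -0.531
Iteration 2:
  α = (-3 - (1.7)·1.364 - (-1)·-0.568 - (-2)·-0.531) / (5.7) = -1.219
  β = (6 - (2.9)·-0.526 - (0.3)·-0.568 - (-0.2)·-0.531) / (4.4) = 1.725
  γ = (5 - (2)·-0.526 - (0.6)·1.364 - (2.2)·-0.531) / (-8.8) = -0.727
  δ = (-6 - (-3.6)·-0.526 - (-2.4)·1.364 - (-3.3)·-0.568) / (11.3) = -0.575
Change: (-0.693, 0.361, -0.159, -0.044) → max |·| = 0.693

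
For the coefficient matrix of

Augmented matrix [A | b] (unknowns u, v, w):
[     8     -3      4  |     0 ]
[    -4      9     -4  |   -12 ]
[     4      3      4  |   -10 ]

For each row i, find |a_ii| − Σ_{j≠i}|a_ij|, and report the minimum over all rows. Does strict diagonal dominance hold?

row 1: |8| − (3+4) = 1
row 2: |9| − (4+4) = 1
row 3: |4| − (4+3) = -3
minimum over rows = -3 → not strictly diagonally dominant

-3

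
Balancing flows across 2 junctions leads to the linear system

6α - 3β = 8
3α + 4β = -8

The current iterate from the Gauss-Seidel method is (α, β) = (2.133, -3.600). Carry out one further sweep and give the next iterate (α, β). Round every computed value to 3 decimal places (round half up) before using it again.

(-0.467, -1.650)

One sweep:
  α = (8 - (-3)·-3.600) / (6) = -0.467
  β = (-8 - (3)·-0.467) / (4) = -1.650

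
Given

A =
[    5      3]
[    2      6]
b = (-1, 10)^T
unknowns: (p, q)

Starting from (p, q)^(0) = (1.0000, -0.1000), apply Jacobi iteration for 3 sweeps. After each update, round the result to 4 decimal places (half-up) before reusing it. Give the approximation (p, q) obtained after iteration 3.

Iteration 1:
  p = (-1 - (3)·-0.1000) / (5) = -0.1400
  q = (10 - (2)·1.0000) / (6) = 1.3333
Iteration 2:
  p = (-1 - (3)·1.3333) / (5) = -1.0000
  q = (10 - (2)·-0.1400) / (6) = 1.7133
Iteration 3:
  p = (-1 - (3)·1.7133) / (5) = -1.2280
  q = (10 - (2)·-1.0000) / (6) = 2.0000

(-1.2280, 2.0000)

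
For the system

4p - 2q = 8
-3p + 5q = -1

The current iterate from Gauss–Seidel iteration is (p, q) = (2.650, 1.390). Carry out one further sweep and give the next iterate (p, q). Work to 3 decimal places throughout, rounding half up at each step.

(2.695, 1.417)

One sweep:
  p = (8 - (-2)·1.390) / (4) = 2.695
  q = (-1 - (-3)·2.695) / (5) = 1.417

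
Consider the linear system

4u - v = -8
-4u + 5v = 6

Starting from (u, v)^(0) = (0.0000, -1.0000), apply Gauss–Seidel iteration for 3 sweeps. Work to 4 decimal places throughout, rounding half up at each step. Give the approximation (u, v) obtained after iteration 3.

(-2.1300, -0.5040)

Iteration 1:
  u = (-8 - (-1)·-1.0000) / (4) = -2.2500
  v = (6 - (-4)·-2.2500) / (5) = -0.6000
Iteration 2:
  u = (-8 - (-1)·-0.6000) / (4) = -2.1500
  v = (6 - (-4)·-2.1500) / (5) = -0.5200
Iteration 3:
  u = (-8 - (-1)·-0.5200) / (4) = -2.1300
  v = (6 - (-4)·-2.1300) / (5) = -0.5040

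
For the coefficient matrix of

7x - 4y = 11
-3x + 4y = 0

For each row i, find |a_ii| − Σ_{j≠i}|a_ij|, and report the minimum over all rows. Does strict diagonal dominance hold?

row 1: |7| − (4) = 3
row 2: |4| − (3) = 1
minimum over rows = 1 → strictly diagonally dominant (convergence guaranteed)

1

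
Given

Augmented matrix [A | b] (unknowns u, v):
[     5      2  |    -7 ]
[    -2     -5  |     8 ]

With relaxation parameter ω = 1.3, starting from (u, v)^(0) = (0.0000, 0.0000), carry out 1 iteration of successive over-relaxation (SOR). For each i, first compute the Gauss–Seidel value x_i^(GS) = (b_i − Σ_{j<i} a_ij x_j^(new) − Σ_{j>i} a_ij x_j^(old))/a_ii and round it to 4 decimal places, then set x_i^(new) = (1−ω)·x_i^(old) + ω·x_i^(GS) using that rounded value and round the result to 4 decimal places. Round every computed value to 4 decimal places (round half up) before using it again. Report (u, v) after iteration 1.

Iteration 1:
  u: GS value = (-7 - (2)·0.0000) / (5) = -1.4000;  u ← (1−ω)·0.0000 + ω·-1.4000 = -1.8200
  v: GS value = (8 - (-2)·-1.8200) / (-5) = -0.8720;  v ← (1−ω)·0.0000 + ω·-0.8720 = -1.1336

(-1.8200, -1.1336)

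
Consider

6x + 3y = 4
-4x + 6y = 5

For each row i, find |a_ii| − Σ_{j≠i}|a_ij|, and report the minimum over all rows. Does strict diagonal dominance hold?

2

row 1: |6| − (3) = 3
row 2: |6| − (4) = 2
minimum over rows = 2 → strictly diagonally dominant (convergence guaranteed)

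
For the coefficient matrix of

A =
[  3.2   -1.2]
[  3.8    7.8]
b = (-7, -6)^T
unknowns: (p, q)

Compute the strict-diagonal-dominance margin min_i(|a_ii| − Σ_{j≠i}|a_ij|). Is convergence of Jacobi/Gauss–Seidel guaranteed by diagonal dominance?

row 1: |3.2| − (1.2) = 2
row 2: |7.8| − (3.8) = 4
minimum over rows = 2 → strictly diagonally dominant (convergence guaranteed)

2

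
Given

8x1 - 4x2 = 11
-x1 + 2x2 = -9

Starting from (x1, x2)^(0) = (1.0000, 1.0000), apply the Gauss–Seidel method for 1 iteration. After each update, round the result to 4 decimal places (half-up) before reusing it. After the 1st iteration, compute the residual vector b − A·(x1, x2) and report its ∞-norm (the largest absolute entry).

18.2500

Iteration 1:
  x1 = (11 - (-4)·1.0000) / (8) = 1.8750
  x2 = (-9 - (-1)·1.8750) / (2) = -3.5625
Residual b − A·x = (-18.2500, 0.0000); ∞-norm = 18.2500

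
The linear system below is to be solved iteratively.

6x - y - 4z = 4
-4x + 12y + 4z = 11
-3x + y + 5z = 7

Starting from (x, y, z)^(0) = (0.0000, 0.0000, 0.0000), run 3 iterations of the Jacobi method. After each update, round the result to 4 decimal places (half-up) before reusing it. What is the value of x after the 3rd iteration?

Iteration 1:
  x = (4 - (-1)·0.0000 - (-4)·0.0000) / (6) = 0.6667
  y = (11 - (-4)·0.0000 - (4)·0.0000) / (12) = 0.9167
  z = (7 - (-3)·0.0000 - (1)·0.0000) / (5) = 1.4000
Iteration 2:
  x = (4 - (-1)·0.9167 - (-4)·1.4000) / (6) = 1.7528
  y = (11 - (-4)·0.6667 - (4)·1.4000) / (12) = 0.6722
  z = (7 - (-3)·0.6667 - (1)·0.9167) / (5) = 1.6167
Iteration 3:
  x = (4 - (-1)·0.6722 - (-4)·1.6167) / (6) = 1.8565
  y = (11 - (-4)·1.7528 - (4)·1.6167) / (12) = 0.9620
  z = (7 - (-3)·1.7528 - (1)·0.6722) / (5) = 2.3172

1.8565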